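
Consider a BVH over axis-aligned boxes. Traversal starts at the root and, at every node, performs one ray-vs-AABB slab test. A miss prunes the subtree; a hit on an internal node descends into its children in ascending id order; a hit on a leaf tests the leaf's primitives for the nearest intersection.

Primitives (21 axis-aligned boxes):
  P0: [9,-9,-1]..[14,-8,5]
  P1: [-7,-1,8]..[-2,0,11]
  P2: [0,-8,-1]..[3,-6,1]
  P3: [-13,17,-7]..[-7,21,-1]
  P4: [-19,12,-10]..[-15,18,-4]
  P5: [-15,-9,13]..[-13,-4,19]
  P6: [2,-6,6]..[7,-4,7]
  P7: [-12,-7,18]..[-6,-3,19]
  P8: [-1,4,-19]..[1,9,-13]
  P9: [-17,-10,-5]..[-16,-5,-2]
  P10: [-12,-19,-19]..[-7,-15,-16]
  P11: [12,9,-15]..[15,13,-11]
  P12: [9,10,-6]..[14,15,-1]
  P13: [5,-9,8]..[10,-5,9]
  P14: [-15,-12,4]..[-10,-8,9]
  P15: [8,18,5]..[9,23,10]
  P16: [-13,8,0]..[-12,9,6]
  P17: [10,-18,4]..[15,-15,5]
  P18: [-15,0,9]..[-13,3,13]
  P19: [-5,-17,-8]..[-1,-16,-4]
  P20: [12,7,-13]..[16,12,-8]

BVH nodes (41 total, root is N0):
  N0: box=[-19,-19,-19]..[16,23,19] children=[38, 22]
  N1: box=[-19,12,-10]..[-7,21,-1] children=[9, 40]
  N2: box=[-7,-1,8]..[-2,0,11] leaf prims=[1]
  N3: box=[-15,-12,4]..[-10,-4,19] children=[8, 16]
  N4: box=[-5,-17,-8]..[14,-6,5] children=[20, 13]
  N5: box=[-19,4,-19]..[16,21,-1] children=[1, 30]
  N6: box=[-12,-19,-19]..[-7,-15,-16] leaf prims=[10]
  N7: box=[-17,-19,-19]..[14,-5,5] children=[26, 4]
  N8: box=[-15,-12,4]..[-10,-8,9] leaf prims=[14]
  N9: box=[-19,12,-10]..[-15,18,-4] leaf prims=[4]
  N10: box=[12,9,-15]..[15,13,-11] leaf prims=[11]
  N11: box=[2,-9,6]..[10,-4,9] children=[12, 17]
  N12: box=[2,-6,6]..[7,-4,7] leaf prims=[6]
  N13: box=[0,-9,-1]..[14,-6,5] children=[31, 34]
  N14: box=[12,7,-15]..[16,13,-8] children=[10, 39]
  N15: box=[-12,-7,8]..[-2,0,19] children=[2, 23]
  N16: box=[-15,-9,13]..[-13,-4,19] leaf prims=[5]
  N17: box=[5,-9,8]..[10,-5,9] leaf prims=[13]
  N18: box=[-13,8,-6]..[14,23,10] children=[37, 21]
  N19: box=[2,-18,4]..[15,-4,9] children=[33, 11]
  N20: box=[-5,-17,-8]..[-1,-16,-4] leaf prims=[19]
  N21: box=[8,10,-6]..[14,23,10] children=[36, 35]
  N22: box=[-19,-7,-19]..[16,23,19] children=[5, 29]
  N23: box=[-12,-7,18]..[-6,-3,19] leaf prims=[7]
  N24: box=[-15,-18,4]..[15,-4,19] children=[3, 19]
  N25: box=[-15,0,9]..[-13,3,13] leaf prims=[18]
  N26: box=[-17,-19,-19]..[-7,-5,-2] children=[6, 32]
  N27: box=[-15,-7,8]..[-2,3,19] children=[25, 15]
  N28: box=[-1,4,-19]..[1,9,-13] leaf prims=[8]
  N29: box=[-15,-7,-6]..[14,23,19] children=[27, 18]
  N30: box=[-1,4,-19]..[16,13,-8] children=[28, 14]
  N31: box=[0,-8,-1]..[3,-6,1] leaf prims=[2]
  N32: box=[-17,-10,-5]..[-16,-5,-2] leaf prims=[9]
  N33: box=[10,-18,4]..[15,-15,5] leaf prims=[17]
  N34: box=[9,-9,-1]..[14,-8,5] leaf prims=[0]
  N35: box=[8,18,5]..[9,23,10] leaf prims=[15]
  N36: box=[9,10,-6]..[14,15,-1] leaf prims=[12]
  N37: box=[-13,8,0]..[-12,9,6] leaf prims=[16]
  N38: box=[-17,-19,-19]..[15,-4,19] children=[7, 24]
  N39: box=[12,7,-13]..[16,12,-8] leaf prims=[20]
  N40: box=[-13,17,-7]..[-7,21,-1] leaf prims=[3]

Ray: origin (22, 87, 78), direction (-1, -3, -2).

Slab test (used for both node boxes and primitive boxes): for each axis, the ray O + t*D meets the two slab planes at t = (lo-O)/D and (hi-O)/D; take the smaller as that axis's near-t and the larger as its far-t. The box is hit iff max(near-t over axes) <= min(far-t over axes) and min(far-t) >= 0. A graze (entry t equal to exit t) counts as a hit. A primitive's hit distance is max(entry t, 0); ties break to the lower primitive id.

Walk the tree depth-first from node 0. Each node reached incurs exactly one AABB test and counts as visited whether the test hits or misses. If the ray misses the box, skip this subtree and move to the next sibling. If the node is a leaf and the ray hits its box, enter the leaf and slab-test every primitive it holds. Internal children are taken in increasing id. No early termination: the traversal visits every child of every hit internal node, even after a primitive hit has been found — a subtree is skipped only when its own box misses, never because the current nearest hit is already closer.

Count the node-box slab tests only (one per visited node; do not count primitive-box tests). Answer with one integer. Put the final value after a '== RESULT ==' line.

Trace the traversal:
N0 x:[6,41] y:[64/3,106/3] z:[59/2,97/2] -> hit [59/2,106/3], descend [22, 38]
  N22 x:[6,41] y:[64/3,94/3] z:[59/2,97/2] -> hit [59/2,94/3], descend [5, 29]
    N5 x:[6,41] y:[22,83/3] z:[79/2,97/2] -> miss, prune
    N29 x:[8,37] y:[64/3,94/3] z:[59/2,42] -> hit [59/2,94/3], descend [18, 27]
      N18 x:[8,35] y:[64/3,79/3] z:[34,42] -> miss, prune
      N27 x:[24,37] y:[28,94/3] z:[59/2,35] -> hit [59/2,94/3], descend [15, 25]
        N15 x:[24,34] y:[29,94/3] z:[59/2,35] -> hit [59/2,94/3], descend [2, 23]
          N2 x:[24,29] y:[29,88/3] z:[67/2,35] -> miss, prune
          N23 x:[28,34] y:[30,94/3] z:[59/2,30] -> hit [30,30] leaf, test {P7@t=30}
        N25 x:[35,37] y:[28,29] z:[65/2,69/2] -> miss, prune
  N38 x:[7,39] y:[91/3,106/3] z:[59/2,97/2] -> hit [91/3,106/3], descend [7, 24]
    N7 x:[8,39] y:[92/3,106/3] z:[73/2,97/2] -> miss, prune
    N24 x:[7,37] y:[91/3,35] z:[59/2,37] -> hit [91/3,35], descend [3, 19]
      N3 x:[32,37] y:[91/3,33] z:[59/2,37] -> hit [32,33], descend [8, 16]
        N8 x:[32,37] y:[95/3,33] z:[69/2,37] -> miss, prune
        N16 x:[35,37] y:[91/3,32] z:[59/2,65/2] -> miss, prune
      N19 x:[7,20] y:[91/3,35] z:[69/2,37] -> miss, prune

order=[0, 22, 5, 29, 18, 27, 15, 2, 23, 25, 38, 7, 24, 3, 8, 16, 19]  |boxes|=17  |leaves|=1  hit=P7

== RESULT ==
17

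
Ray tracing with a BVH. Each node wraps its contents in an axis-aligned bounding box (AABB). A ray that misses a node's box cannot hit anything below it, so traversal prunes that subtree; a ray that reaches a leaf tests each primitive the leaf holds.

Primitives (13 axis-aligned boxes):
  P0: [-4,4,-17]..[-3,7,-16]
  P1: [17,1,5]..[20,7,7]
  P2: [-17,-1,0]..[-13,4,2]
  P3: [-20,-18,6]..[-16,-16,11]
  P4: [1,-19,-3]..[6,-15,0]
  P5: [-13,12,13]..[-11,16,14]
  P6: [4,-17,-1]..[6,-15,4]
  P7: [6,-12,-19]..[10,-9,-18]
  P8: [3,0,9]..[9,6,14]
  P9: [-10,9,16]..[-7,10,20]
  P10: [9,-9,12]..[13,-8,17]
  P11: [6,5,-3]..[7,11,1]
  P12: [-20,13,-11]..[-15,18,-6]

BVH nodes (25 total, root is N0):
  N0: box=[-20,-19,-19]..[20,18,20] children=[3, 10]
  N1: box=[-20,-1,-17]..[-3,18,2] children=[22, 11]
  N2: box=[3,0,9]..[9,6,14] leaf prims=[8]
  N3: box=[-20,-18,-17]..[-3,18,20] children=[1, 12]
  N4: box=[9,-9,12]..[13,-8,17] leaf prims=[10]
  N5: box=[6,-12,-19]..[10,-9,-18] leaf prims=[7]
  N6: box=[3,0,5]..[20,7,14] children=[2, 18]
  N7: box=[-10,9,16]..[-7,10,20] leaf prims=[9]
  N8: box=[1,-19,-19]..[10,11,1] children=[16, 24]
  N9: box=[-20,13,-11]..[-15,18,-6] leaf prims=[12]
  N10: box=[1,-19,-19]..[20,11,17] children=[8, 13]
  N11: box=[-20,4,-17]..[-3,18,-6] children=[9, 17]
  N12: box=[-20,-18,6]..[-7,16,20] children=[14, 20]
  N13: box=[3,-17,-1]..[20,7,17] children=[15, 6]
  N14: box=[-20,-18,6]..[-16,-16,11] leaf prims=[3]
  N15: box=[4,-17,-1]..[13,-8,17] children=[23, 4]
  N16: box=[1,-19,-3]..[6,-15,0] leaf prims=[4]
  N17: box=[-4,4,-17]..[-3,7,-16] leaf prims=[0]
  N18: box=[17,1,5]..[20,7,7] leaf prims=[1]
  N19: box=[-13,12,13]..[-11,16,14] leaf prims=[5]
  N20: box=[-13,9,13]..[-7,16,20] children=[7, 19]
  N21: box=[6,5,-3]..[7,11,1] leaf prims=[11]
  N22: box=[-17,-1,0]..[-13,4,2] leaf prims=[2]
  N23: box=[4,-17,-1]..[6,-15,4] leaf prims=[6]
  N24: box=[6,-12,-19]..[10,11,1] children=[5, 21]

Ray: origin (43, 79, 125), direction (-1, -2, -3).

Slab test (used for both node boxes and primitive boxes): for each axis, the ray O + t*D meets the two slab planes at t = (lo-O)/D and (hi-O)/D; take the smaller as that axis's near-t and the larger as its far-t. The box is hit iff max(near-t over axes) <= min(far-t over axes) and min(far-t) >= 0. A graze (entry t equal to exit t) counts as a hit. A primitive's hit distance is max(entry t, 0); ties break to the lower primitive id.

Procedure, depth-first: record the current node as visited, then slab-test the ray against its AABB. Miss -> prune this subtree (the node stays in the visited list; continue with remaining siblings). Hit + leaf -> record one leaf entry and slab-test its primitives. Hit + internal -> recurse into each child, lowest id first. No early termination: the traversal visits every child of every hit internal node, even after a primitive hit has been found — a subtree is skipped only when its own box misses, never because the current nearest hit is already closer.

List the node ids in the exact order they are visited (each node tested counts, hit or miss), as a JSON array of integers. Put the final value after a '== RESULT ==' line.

Trace the traversal:
N0 x:[23,63] y:[61/2,49] z:[35,48] -> hit [35,48], descend [3, 10]
  N3 x:[46,63] y:[61/2,97/2] z:[35,142/3] -> hit [46,142/3], descend [1, 12]
    N1 x:[46,63] y:[61/2,40] z:[41,142/3] -> miss, prune
    N12 x:[50,63] y:[63/2,97/2] z:[35,119/3] -> miss, prune
  N10 x:[23,42] y:[34,49] z:[36,48] -> hit [36,42], descend [8, 13]
    N8 x:[33,42] y:[34,49] z:[124/3,48] -> hit [124/3,42], descend [16, 24]
      N16 x:[37,42] y:[47,49] z:[125/3,128/3] -> miss, prune
      N24 x:[33,37] y:[34,91/2] z:[124/3,48] -> miss, prune
    N13 x:[23,40] y:[36,48] z:[36,42] -> hit [36,40], descend [6, 15]
      N6 x:[23,40] y:[36,79/2] z:[37,40] -> hit [37,79/2], descend [2, 18]
        N2 x:[34,40] y:[73/2,79/2] z:[37,116/3] -> hit [37,116/3] leaf, test {P8@t=37}
        N18 x:[23,26] y:[36,39] z:[118/3,40] -> miss, prune
      N15 x:[30,39] y:[87/2,48] z:[36,42] -> miss, prune

13 AABB tests over nodes [0, 3, 1, 12, 10, 8, 16, 24, 13, 6, 2, 18, 15]; 1 leaf entered; closest P8.

== RESULT ==
[0, 3, 1, 12, 10, 8, 16, 24, 13, 6, 2, 18, 15]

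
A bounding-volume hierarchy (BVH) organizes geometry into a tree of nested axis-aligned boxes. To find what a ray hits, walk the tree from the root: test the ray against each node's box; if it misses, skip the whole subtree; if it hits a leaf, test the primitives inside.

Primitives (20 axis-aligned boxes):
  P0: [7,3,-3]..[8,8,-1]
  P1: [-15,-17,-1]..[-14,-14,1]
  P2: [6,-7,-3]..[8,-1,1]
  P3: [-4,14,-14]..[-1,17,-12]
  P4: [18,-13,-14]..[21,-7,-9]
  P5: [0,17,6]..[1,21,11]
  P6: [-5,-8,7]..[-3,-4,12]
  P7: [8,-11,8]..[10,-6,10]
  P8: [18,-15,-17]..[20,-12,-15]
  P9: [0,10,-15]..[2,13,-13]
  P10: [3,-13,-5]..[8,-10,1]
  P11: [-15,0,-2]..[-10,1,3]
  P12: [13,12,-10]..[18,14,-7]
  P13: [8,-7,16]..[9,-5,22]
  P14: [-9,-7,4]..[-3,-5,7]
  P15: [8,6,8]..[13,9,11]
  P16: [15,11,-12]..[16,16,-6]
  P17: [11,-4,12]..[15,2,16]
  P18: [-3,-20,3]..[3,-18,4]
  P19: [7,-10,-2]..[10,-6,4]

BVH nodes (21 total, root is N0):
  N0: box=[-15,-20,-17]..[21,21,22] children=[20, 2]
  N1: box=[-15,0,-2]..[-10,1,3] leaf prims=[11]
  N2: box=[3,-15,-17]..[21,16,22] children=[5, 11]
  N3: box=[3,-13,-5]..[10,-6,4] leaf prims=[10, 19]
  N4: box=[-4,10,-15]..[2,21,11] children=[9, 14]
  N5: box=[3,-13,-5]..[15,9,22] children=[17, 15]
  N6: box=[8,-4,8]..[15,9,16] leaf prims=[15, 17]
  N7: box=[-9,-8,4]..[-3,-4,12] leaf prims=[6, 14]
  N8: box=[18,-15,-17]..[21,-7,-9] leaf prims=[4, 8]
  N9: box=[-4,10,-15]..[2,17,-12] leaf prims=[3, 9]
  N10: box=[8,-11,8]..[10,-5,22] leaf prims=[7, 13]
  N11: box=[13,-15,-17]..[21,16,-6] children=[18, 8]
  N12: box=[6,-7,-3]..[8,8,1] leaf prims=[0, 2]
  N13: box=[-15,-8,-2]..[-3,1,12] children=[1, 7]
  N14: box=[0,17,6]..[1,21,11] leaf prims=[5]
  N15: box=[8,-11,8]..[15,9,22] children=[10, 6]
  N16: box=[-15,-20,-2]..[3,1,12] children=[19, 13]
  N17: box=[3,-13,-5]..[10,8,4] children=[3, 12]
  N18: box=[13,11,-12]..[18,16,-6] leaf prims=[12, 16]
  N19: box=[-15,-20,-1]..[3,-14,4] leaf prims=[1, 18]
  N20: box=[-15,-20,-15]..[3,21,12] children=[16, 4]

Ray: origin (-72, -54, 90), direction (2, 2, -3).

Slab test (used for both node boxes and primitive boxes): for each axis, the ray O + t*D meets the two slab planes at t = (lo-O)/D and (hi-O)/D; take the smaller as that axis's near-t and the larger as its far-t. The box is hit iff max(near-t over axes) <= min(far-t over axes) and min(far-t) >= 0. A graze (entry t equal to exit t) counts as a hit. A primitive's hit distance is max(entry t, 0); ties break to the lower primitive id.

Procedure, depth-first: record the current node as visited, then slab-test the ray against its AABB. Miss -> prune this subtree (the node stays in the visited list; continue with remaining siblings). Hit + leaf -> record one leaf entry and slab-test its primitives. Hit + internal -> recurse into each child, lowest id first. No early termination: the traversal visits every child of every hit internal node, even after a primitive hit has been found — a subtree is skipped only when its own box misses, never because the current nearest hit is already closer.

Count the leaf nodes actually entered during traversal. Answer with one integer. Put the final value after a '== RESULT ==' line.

Walk:
N0 x:[57/2,93/2] y:[17,75/2] z:[68/3,107/3] -> hit [57/2,107/3], descend [2, 20]
  N2 x:[75/2,93/2] y:[39/2,35] z:[68/3,107/3] -> miss, prune
  N20 x:[57/2,75/2] y:[17,75/2] z:[26,35] -> hit [57/2,35], descend [4, 16]
    N4 x:[34,37] y:[32,75/2] z:[79/3,35] -> hit [34,35], descend [9, 14]
      N9 x:[34,37] y:[32,71/2] z:[34,35] -> hit [34,35] leaf, test {P3@t=34, P9(miss)}
      N14 x:[36,73/2] y:[71/2,75/2] z:[79/3,28] -> miss, prune
    N16 x:[57/2,75/2] y:[17,55/2] z:[26,92/3] -> miss, prune

Visited [0, 2, 20, 4, 9, 14, 16]. Tests: 7 box, 1 leaf. Nearest: P3.

== RESULT ==
1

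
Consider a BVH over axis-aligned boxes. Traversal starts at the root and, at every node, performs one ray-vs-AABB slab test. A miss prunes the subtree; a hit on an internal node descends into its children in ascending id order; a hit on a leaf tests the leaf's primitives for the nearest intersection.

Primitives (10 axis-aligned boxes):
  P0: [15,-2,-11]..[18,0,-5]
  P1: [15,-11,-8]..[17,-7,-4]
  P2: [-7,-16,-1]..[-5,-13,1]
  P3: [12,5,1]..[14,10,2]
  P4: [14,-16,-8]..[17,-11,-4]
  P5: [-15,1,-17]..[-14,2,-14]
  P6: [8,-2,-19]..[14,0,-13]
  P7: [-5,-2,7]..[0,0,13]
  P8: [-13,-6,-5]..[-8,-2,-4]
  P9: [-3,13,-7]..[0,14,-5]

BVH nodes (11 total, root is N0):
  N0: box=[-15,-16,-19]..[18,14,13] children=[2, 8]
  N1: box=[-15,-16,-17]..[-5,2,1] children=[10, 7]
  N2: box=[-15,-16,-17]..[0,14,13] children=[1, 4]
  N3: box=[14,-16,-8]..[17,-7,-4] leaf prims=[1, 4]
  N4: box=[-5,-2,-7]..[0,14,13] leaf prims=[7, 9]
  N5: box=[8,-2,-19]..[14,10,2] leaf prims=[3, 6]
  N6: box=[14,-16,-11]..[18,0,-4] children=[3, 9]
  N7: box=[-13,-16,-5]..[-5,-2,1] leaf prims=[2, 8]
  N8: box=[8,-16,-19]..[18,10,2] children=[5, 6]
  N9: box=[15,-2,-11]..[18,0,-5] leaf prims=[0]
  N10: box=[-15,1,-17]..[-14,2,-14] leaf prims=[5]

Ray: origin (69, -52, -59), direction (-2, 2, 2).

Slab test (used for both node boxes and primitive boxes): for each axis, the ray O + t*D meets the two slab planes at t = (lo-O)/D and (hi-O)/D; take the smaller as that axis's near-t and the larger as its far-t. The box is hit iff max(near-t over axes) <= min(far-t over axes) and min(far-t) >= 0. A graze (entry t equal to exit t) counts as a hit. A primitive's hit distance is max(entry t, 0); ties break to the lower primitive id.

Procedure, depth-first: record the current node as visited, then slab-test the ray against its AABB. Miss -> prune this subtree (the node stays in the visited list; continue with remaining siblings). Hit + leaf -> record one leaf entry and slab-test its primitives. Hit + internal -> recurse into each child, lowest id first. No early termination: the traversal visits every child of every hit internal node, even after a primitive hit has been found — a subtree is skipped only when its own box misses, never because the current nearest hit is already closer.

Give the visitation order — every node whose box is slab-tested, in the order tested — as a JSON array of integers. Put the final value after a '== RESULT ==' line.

Traverse from the root:
N0 x:[51/2,42] y:[18,33] z:[20,36] -> hit [51/2,33], descend [2, 8]
  N2 x:[69/2,42] y:[18,33] z:[21,36] -> miss, prune
  N8 x:[51/2,61/2] y:[18,31] z:[20,61/2] -> hit [51/2,61/2], descend [5, 6]
    N5 x:[55/2,61/2] y:[25,31] z:[20,61/2] -> hit [55/2,61/2] leaf, test {P3(miss), P6(miss)}
    N6 x:[51/2,55/2] y:[18,26] z:[24,55/2] -> hit [51/2,26], descend [3, 9]
      N3 x:[26,55/2] y:[18,45/2] z:[51/2,55/2] -> miss, prune
      N9 x:[51/2,27] y:[25,26] z:[24,27] -> hit [51/2,26] leaf, test {P0@t=51/2}

7 AABB tests over nodes [0, 2, 8, 5, 6, 3, 9]; 2 leaves entered; closest P0.

== RESULT ==
[0, 2, 8, 5, 6, 3, 9]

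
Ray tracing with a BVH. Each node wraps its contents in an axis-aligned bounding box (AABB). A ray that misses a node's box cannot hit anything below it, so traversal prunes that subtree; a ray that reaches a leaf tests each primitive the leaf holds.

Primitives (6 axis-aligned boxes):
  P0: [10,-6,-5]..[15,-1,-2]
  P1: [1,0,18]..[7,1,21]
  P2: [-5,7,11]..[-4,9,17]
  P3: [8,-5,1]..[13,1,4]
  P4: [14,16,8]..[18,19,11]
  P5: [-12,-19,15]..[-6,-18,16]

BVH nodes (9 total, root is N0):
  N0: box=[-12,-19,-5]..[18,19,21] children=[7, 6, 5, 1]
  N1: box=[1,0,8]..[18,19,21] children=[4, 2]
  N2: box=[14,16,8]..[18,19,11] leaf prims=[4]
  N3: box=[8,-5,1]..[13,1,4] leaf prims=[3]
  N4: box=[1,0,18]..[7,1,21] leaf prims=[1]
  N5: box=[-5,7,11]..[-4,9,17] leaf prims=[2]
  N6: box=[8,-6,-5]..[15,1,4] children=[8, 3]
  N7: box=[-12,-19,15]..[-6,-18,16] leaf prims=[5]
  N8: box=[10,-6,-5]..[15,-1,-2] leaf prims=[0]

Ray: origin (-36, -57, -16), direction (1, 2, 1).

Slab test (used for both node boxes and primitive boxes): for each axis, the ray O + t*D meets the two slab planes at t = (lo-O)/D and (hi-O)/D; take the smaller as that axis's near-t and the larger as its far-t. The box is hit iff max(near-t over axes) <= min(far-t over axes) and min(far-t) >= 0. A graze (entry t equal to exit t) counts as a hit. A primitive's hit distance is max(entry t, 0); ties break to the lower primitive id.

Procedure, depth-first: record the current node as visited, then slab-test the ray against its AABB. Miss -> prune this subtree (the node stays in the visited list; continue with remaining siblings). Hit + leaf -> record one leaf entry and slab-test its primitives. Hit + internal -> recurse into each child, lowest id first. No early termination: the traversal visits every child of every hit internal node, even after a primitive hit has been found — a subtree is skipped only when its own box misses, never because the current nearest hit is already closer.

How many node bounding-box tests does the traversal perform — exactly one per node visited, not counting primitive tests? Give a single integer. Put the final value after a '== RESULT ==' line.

Trace the traversal:
N0 x:[24,54] y:[19,38] z:[11,37] -> hit [24,37], descend [1, 5, 6, 7]
  N1 x:[37,54] y:[57/2,38] z:[24,37] -> hit [37,37], descend [2, 4]
    N2 x:[50,54] y:[73/2,38] z:[24,27] -> miss, prune
    N4 x:[37,43] y:[57/2,29] z:[34,37] -> miss, prune
  N5 x:[31,32] y:[32,33] z:[27,33] -> hit [32,32] leaf, test {P2@t=32}
  N6 x:[44,51] y:[51/2,29] z:[11,20] -> miss, prune
  N7 x:[24,30] y:[19,39/2] z:[31,32] -> miss, prune

Summary -> nodes [0, 1, 2, 4, 5, 6, 7]; box-tests=7; leaf-entries=1; first=P2

== RESULT ==
7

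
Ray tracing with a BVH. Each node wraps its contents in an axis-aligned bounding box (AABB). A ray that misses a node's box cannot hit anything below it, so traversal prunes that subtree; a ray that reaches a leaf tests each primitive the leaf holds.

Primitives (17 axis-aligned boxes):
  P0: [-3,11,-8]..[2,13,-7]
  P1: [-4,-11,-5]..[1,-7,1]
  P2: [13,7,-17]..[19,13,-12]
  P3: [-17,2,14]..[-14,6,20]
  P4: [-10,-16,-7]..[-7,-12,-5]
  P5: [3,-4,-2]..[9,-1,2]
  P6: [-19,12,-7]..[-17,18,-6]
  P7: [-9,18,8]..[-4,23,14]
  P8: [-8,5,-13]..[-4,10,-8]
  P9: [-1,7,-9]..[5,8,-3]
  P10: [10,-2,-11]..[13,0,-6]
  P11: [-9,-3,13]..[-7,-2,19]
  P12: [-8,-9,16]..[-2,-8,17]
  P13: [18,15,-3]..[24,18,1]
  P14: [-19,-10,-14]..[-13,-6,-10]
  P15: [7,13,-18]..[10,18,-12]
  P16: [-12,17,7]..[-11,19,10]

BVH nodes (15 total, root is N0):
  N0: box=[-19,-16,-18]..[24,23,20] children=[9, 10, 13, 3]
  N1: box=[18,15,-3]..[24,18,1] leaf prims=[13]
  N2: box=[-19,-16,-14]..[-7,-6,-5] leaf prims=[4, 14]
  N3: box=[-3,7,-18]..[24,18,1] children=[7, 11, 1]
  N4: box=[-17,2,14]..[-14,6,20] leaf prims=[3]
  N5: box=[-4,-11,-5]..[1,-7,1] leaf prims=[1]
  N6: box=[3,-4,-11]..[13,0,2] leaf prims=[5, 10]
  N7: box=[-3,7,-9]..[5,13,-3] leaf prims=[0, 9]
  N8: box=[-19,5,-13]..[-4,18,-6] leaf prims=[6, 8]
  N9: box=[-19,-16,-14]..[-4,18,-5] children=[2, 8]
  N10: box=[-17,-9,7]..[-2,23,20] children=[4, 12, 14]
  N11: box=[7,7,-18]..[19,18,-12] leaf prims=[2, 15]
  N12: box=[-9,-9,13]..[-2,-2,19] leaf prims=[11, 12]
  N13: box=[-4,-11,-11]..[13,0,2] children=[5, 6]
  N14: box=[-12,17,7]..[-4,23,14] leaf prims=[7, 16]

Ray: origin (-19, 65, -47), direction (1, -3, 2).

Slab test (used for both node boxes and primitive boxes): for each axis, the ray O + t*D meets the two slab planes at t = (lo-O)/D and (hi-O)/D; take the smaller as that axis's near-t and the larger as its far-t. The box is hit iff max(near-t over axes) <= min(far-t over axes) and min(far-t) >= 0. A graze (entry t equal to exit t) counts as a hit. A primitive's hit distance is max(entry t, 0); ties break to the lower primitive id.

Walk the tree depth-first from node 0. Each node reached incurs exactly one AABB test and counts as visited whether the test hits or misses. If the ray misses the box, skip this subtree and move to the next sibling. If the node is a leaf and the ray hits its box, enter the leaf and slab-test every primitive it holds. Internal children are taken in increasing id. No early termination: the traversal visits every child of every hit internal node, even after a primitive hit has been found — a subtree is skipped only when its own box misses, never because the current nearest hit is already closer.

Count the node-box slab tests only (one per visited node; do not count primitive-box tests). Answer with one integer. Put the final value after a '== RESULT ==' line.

Walk:
N0 x:[0,43] y:[14,27] z:[29/2,67/2] -> hit [29/2,27], descend [3, 9, 10, 13]
  N3 x:[16,43] y:[47/3,58/3] z:[29/2,24] -> hit [16,58/3], descend [1, 7, 11]
    N1 x:[37,43] y:[47/3,50/3] z:[22,24] -> miss, prune
    N7 x:[16,24] y:[52/3,58/3] z:[19,22] -> hit [19,58/3] leaf, test {P0(miss), P9@t=19}
    N11 x:[26,38] y:[47/3,58/3] z:[29/2,35/2] -> miss, prune
  N9 x:[0,15] y:[47/3,27] z:[33/2,21] -> miss, prune
  N10 x:[2,17] y:[14,74/3] z:[27,67/2] -> miss, prune
  N13 x:[15,32] y:[65/3,76/3] z:[18,49/2] -> hit [65/3,49/2], descend [5, 6]
    N5 x:[15,20] y:[24,76/3] z:[21,24] -> miss, prune
    N6 x:[22,32] y:[65/3,23] z:[18,49/2] -> hit [22,23] leaf, test {P5@t=45/2, P10(miss)}

order=[0, 3, 1, 7, 11, 9, 10, 13, 5, 6]  |boxes|=10  |leaves|=2  hit=P9

== RESULT ==
10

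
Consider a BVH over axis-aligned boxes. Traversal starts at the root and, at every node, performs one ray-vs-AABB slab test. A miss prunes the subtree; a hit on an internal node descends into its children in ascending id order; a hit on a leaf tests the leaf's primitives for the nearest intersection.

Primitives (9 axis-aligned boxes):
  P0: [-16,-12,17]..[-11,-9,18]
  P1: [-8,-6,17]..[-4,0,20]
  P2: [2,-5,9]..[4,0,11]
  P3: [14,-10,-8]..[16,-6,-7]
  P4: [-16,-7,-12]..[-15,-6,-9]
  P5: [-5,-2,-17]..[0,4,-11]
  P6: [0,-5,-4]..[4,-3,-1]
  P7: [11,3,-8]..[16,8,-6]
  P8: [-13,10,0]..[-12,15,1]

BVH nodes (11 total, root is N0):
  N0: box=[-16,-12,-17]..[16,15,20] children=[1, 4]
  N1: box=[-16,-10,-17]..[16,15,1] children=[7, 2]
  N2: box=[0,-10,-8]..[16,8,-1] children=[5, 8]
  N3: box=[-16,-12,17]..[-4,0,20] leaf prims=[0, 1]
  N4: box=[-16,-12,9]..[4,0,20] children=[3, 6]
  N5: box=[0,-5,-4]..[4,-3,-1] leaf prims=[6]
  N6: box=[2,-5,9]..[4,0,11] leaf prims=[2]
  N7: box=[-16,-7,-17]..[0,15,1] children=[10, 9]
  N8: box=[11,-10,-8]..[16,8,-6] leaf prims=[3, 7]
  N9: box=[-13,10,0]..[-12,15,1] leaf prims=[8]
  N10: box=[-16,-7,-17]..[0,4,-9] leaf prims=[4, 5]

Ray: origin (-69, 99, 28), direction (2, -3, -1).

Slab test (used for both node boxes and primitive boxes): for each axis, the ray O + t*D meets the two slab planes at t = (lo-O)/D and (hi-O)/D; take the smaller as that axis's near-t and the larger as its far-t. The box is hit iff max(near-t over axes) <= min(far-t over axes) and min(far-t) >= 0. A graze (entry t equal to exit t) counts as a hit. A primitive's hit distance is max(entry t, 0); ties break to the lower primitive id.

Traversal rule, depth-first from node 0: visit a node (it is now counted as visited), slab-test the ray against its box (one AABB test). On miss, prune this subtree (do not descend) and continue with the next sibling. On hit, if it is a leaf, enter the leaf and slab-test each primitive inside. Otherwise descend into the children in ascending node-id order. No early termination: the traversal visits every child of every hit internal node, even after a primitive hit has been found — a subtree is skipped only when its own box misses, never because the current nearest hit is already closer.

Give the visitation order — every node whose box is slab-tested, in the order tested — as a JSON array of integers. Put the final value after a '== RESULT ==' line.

Walk:
N0 x:[53/2,85/2] y:[28,37] z:[8,45] -> hit [28,37], descend [1, 4]
  N1 x:[53/2,85/2] y:[28,109/3] z:[27,45] -> hit [28,109/3], descend [2, 7]
    N2 x:[69/2,85/2] y:[91/3,109/3] z:[29,36] -> hit [69/2,36], descend [5, 8]
      N5 x:[69/2,73/2] y:[34,104/3] z:[29,32] -> miss, prune
      N8 x:[40,85/2] y:[91/3,109/3] z:[34,36] -> miss, prune
    N7 x:[53/2,69/2] y:[28,106/3] z:[27,45] -> hit [28,69/2], descend [9, 10]
      N9 x:[28,57/2] y:[28,89/3] z:[27,28] -> hit [28,28] leaf, test {P8@t=28}
      N10 x:[53/2,69/2] y:[95/3,106/3] z:[37,45] -> miss, prune
  N4 x:[53/2,73/2] y:[33,37] z:[8,19] -> miss, prune

Visited [0, 1, 2, 5, 8, 7, 9, 10, 4]. Tests: 9 box, 1 leaf. Nearest: P8.

== RESULT ==
[0, 1, 2, 5, 8, 7, 9, 10, 4]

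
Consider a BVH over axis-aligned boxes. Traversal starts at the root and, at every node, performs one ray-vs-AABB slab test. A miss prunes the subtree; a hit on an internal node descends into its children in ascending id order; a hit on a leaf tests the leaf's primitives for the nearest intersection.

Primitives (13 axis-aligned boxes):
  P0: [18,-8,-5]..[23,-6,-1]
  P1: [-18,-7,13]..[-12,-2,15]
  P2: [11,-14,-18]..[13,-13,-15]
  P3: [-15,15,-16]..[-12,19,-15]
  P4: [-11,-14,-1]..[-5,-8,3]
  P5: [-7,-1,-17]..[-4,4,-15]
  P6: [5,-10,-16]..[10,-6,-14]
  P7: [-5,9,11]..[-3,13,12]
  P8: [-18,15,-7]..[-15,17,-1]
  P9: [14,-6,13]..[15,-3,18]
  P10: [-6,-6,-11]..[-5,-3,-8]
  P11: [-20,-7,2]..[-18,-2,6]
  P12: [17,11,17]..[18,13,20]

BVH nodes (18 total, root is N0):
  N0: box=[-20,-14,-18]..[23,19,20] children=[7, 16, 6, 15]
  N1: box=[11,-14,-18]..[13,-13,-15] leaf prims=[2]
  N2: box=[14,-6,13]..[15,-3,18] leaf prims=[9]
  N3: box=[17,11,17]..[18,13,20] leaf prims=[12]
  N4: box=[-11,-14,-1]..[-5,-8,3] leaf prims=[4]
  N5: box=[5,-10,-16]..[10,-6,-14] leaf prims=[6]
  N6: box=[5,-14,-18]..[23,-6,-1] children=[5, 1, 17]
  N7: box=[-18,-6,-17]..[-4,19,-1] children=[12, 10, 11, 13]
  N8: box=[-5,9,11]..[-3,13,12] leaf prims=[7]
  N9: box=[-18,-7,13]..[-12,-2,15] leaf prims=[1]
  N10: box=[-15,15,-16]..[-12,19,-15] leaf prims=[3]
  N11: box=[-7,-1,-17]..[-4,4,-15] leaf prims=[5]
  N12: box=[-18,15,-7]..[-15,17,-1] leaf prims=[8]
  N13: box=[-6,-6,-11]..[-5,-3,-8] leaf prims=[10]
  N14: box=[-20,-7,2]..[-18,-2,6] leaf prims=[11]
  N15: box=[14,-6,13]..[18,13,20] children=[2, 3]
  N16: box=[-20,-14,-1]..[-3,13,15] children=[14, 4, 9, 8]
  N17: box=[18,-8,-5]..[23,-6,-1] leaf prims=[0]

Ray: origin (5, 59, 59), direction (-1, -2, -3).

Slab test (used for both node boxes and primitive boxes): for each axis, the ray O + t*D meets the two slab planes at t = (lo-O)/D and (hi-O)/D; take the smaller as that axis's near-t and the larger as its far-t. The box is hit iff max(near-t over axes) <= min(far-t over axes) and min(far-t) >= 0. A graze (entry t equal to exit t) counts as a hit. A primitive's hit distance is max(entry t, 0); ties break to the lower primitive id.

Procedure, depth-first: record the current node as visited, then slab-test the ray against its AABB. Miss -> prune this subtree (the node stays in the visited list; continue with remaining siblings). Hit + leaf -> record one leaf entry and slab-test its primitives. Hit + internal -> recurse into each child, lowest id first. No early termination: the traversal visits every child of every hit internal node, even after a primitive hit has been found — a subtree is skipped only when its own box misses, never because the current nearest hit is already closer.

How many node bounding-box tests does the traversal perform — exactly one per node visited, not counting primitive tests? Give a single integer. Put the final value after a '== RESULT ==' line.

Traverse from the root:
N0 x:[-18,25] y:[20,73/2] z:[13,77/3] -> hit [20,25], descend [6, 7, 15, 16]
  N6 x:[-18,0] y:[65/2,73/2] z:[20,77/3] -> miss, prune
  N7 x:[9,23] y:[20,65/2] z:[20,76/3] -> hit [20,23], descend [10, 11, 12, 13]
    N10 x:[17,20] y:[20,22] z:[74/3,25] -> miss, prune
    N11 x:[9,12] y:[55/2,30] z:[74/3,76/3] -> miss, prune
    N12 x:[20,23] y:[21,22] z:[20,22] -> hit [21,22] leaf, test {P8@t=21}
    N13 x:[10,11] y:[31,65/2] z:[67/3,70/3] -> miss, prune
  N15 x:[-13,-9] y:[23,65/2] z:[13,46/3] -> miss, prune
  N16 x:[8,25] y:[23,73/2] z:[44/3,20] -> miss, prune

Visited [0, 6, 7, 10, 11, 12, 13, 15, 16]. Tests: 9 box, 1 leaf. Nearest: P8.

== RESULT ==
9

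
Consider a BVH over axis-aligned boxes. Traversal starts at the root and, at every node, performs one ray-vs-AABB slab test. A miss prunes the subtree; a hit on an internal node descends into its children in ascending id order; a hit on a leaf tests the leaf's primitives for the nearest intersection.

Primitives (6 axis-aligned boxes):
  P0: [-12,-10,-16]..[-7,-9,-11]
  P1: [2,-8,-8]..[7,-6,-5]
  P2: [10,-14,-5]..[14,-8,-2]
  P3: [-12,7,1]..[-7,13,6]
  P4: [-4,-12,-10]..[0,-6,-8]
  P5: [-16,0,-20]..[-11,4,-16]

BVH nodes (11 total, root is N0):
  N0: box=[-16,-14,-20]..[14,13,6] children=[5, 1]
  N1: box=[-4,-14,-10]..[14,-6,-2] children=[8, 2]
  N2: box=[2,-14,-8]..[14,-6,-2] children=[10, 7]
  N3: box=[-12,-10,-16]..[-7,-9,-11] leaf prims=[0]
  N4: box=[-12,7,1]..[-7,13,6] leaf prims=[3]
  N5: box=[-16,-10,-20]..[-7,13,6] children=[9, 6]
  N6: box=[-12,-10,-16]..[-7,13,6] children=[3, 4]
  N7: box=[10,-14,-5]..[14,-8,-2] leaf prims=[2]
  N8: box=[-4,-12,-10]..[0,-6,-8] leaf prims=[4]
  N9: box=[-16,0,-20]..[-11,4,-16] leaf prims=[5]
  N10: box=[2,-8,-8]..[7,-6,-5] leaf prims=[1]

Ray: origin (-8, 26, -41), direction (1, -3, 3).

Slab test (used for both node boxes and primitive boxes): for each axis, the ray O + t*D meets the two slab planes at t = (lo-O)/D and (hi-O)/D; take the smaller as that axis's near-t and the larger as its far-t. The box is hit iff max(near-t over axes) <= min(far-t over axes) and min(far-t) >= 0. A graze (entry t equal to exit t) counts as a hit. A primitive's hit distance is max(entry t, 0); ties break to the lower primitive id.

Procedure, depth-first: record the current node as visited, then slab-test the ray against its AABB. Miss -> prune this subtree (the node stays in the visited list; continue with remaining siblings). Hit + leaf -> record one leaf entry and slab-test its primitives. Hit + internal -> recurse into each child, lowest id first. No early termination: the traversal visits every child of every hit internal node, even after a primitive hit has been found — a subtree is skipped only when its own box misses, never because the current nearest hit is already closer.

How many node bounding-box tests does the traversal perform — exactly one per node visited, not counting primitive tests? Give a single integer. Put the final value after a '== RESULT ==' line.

Walk:
N0 x:[-8,22] y:[13/3,40/3] z:[7,47/3] -> hit [7,40/3], descend [1, 5]
  N1 x:[4,22] y:[32/3,40/3] z:[31/3,13] -> hit [32/3,13], descend [2, 8]
    N2 x:[10,22] y:[32/3,40/3] z:[11,13] -> hit [11,13], descend [7, 10]
      N7 x:[18,22] y:[34/3,40/3] z:[12,13] -> miss, prune
      N10 x:[10,15] y:[32/3,34/3] z:[11,12] -> hit [11,34/3] leaf, test {P1@t=11}
    N8 x:[4,8] y:[32/3,38/3] z:[31/3,11] -> miss, prune
  N5 x:[-8,1] y:[13/3,12] z:[7,47/3] -> miss, prune

Visited [0, 1, 2, 7, 10, 8, 5]. Tests: 7 box, 1 leaf. Nearest: P1.

== RESULT ==
7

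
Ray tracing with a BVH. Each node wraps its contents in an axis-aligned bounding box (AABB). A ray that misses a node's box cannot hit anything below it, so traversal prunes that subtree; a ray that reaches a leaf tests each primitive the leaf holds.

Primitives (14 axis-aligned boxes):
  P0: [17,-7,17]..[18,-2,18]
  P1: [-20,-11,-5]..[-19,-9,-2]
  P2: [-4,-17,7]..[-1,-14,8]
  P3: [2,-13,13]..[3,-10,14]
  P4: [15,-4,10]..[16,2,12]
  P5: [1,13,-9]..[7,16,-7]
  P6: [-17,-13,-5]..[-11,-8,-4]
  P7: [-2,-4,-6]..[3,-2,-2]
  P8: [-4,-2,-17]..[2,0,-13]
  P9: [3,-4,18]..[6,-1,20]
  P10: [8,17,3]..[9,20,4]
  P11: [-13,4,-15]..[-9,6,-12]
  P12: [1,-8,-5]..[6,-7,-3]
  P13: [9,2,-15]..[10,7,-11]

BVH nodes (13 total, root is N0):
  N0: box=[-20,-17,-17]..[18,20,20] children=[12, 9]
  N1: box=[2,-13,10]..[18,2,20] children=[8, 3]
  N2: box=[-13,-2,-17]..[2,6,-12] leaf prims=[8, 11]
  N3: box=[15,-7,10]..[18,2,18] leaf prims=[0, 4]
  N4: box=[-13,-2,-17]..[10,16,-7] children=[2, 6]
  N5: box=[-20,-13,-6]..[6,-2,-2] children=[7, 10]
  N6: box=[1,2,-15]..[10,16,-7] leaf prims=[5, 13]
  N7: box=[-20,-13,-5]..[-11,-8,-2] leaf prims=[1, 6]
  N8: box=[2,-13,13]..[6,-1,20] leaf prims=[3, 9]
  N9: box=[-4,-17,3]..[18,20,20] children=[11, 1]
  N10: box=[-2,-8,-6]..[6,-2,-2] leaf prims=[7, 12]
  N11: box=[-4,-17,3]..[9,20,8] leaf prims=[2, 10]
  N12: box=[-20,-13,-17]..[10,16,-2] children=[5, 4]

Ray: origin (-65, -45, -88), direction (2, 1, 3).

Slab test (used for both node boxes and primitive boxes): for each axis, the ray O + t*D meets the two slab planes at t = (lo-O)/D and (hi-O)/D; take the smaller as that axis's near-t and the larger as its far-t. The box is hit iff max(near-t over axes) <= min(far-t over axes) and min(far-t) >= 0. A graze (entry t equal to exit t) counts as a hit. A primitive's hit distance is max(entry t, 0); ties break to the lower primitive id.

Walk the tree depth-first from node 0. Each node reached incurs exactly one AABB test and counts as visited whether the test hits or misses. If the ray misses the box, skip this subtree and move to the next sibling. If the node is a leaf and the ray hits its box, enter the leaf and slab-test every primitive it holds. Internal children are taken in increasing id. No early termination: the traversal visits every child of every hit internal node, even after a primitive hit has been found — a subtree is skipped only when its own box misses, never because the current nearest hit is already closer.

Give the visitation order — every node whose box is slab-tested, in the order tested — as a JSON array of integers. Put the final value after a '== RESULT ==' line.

Walk:
N0 x:[45/2,83/2] y:[28,65] z:[71/3,36] -> hit [28,36], descend [9, 12]
  N9 x:[61/2,83/2] y:[28,65] z:[91/3,36] -> hit [61/2,36], descend [1, 11]
    N1 x:[67/2,83/2] y:[32,47] z:[98/3,36] -> hit [67/2,36], descend [3, 8]
      N3 x:[40,83/2] y:[38,47] z:[98/3,106/3] -> miss, prune
      N8 x:[67/2,71/2] y:[32,44] z:[101/3,36] -> hit [101/3,71/2] leaf, test {P3@t=101/3, P9(miss)}
    N11 x:[61/2,37] y:[28,65] z:[91/3,32] -> hit [61/2,32] leaf, test {P2(miss), P10(miss)}
  N12 x:[45/2,75/2] y:[32,61] z:[71/3,86/3] -> miss, prune

Visited [0, 9, 1, 3, 8, 11, 12]. Tests: 7 box, 2 leaf. Nearest: P3.

== RESULT ==
[0, 9, 1, 3, 8, 11, 12]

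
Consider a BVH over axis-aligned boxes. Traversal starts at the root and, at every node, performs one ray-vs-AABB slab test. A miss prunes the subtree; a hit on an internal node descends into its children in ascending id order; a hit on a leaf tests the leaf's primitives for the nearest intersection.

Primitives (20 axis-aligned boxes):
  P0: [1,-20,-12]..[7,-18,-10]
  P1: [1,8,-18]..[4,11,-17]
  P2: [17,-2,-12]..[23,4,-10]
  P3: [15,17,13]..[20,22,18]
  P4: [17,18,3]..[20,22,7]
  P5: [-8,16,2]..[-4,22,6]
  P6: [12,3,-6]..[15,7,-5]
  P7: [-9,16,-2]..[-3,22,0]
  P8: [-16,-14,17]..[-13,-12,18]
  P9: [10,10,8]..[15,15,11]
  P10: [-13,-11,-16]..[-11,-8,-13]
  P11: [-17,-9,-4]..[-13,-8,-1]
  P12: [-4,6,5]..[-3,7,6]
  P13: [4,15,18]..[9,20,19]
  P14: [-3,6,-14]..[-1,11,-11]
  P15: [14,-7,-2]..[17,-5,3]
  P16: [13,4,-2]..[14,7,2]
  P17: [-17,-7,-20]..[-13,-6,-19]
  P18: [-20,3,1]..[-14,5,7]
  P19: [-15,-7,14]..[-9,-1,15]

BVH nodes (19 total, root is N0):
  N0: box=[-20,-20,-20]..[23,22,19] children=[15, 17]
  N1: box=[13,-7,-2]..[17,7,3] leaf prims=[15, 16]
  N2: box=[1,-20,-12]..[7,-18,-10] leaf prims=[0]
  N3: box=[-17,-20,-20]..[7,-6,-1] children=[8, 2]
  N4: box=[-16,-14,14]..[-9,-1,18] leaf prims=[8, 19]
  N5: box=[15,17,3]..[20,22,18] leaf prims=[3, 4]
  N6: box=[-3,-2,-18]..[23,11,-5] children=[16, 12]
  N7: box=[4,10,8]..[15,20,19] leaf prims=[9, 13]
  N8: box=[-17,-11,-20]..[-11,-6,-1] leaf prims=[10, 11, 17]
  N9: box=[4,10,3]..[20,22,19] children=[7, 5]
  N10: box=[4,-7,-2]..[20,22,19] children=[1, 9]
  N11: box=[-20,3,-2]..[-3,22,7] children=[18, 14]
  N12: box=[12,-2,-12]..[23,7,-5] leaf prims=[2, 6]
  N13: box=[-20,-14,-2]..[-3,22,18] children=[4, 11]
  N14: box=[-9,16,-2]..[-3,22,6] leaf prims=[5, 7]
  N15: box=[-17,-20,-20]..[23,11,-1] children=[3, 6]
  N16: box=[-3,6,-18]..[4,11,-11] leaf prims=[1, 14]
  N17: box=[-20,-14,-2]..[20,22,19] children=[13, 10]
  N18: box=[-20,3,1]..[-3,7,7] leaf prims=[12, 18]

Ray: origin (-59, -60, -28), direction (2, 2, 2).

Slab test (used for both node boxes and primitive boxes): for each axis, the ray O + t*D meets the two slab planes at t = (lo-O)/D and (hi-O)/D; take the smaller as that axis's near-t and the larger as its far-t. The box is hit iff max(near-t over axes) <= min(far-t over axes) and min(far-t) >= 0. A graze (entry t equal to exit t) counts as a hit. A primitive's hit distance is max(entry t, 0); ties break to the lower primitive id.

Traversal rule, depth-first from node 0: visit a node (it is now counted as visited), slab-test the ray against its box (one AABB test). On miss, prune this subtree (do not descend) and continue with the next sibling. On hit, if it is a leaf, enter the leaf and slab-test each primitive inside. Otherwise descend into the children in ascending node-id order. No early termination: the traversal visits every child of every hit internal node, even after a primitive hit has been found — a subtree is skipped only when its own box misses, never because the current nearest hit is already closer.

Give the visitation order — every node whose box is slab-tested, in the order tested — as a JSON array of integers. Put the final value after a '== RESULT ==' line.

Walk:
N0 x:[39/2,41] y:[20,41] z:[4,47/2] -> hit [20,47/2], descend [15, 17]
  N15 x:[21,41] y:[20,71/2] z:[4,27/2] -> miss, prune
  N17 x:[39/2,79/2] y:[23,41] z:[13,47/2] -> hit [23,47/2], descend [10, 13]
    N10 x:[63/2,79/2] y:[53/2,41] z:[13,47/2] -> miss, prune
    N13 x:[39/2,28] y:[23,41] z:[13,23] -> hit [23,23], descend [4, 11]
      N4 x:[43/2,25] y:[23,59/2] z:[21,23] -> hit [23,23] leaf, test {P8@t=23, P19(miss)}
      N11 x:[39/2,28] y:[63/2,41] z:[13,35/2] -> miss, prune

Visited [0, 15, 17, 10, 13, 4, 11]. Tests: 7 box, 1 leaf. Nearest: P8.

== RESULT ==
[0, 15, 17, 10, 13, 4, 11]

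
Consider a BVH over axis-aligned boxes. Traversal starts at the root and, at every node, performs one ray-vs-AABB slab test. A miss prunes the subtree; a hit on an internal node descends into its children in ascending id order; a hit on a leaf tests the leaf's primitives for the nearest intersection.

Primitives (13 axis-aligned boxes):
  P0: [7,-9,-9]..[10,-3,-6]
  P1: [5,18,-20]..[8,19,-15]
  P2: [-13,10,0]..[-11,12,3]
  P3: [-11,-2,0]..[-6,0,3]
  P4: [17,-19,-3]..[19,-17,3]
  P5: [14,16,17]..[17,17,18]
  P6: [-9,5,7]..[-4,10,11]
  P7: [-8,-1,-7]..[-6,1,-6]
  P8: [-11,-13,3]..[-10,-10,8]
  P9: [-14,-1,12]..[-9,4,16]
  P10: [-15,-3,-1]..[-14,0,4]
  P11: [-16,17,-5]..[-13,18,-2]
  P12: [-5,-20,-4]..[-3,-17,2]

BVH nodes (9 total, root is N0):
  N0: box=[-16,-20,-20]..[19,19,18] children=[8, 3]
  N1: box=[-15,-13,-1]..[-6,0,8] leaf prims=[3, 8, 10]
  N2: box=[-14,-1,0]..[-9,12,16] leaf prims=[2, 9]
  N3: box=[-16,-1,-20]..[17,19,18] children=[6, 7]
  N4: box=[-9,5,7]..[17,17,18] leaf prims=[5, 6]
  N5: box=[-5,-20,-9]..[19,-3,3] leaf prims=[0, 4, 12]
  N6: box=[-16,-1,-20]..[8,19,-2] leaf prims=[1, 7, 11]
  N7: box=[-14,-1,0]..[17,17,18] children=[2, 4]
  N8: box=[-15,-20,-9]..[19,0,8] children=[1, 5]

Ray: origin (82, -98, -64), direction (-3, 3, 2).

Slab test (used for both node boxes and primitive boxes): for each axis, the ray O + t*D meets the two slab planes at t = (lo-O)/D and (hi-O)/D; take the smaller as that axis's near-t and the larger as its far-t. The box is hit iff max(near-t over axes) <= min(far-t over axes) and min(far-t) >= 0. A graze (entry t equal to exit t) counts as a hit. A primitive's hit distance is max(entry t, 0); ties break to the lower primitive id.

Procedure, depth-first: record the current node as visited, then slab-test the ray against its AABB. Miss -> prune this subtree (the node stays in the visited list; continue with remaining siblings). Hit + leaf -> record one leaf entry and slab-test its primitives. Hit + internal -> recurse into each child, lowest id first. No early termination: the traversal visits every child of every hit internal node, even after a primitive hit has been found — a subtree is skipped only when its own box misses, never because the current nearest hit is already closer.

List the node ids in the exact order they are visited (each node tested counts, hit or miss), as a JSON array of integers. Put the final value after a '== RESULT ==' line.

Traverse from the root:
N0 x:[21,98/3] y:[26,39] z:[22,41] -> hit [26,98/3], descend [3, 8]
  N3 x:[65/3,98/3] y:[97/3,39] z:[22,41] -> hit [97/3,98/3], descend [6, 7]
    N6 x:[74/3,98/3] y:[97/3,39] z:[22,31] -> miss, prune
    N7 x:[65/3,32] y:[97/3,115/3] z:[32,41] -> miss, prune
  N8 x:[21,97/3] y:[26,98/3] z:[55/2,36] -> hit [55/2,97/3], descend [1, 5]
    N1 x:[88/3,97/3] y:[85/3,98/3] z:[63/2,36] -> hit [63/2,97/3] leaf, test {P3(miss), P8(miss), P10@t=32}
    N5 x:[21,29] y:[26,95/3] z:[55/2,67/2] -> hit [55/2,29] leaf, test {P0(miss), P4(miss), P12(miss)}

7 AABB tests over nodes [0, 3, 6, 7, 8, 1, 5]; 2 leaves entered; closest P10.

== RESULT ==
[0, 3, 6, 7, 8, 1, 5]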